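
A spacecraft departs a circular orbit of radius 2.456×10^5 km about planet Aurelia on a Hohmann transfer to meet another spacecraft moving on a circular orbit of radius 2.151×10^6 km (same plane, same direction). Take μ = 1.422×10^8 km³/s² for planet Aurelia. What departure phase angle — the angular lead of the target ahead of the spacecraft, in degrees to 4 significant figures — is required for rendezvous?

Semi-major axis of the transfer orbit: a_t = (2.456×10^5 + 2.151×10^6)/2 = 1.1983×10^6 km.
Transfer time t = π√(a_t³/μ) = 3.455799×10^5 s.
The target's mean motion on its circular orbit is ω₂ = √(μ/r₂³) = 3.779977×10^-6 rad/s.
Angle swept by the target during transfer: ω₂·t = 1.30628 rad = 74.84°.
The spacecraft traverses 180° on the transfer ellipse, so the target must lead by 180° − 74.84° = 105.2°.

φ = 105.2°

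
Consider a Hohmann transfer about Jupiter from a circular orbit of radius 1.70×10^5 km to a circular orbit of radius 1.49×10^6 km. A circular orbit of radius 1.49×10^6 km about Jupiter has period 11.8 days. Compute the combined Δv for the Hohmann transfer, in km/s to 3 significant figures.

From Kepler's third law T² = 4π²r³/μ at r = 1.49×10^6 km, T = 11.8 days = 11.8 × 86400 s = 1.01952×10^6 s: μ = 4π²r³/T² = 1.25640×10^8 km³/s².
Transfer-ellipse semi-major axis a_t = (r₁ + r₂)/2 = (1.700×10^5 + 1.490×10^6)/2 = 8.300×10^5 km.
At r₁ the circular-orbit speed is v₁ = √(μ/r₁) = 27.1856 km/s.
Transfer-orbit speed at r₁ (vis-viva): v_p = √[μ(2/r₁ − 1/a_t)] = 36.4245 km/s.
First burn Δv₁ = |v_p − v₁| = 9.239 km/s.
At r₂, v₂ = √(μ/r₂) = 9.183 km/s.
Transfer-orbit speed at r₂: v_a = √[μ(2/r₂ − 1/a_t)] = 4.156 km/s.
Second burn Δv₂ = |v₂ − v_a| = 5.027 km/s.
Total Δv = Δv₁ + Δv₂ = 14.27 km/s.

Δv = 14.3 km/s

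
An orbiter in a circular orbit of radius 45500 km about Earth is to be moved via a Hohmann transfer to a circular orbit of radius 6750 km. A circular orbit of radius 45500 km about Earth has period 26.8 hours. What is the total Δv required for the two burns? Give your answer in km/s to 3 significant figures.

From Kepler's third law T² = 4π²r³/μ at r = 45500 km, T = 26.8 hours = 26.8 × 3600 s = 96480 s: μ = 4π²r³/T² = 3.99502×10^5 km³/s².
Semi-major axis of the transfer orbit: a_t = (45500 + 6750)/2 = 26125 km.
At r₁ the circular-orbit speed is v₁ = √(μ/r₁) = 2.963 km/s.
Transfer-orbit speed at r₁ (vis-viva equation): v_a = √[μ(2/r₁ − 1/a_t)] = 1.506 km/s.
First burn Δv₁ = |v_a − v₁| = 1.457 km/s.
Circular speed at r₂: v₂ = √(μ/r₂) = 7.6932 km/s.
Transfer-orbit speed at r₂: v_p = √[μ(2/r₂ − 1/a_t)] = 10.153 km/s.
Second burn Δv₂ = |v₂ − v_p| = 2.460 km/s.
Total Δv = Δv₁ + Δv₂ = 3.917 km/s.

Δv = 3.92 km/s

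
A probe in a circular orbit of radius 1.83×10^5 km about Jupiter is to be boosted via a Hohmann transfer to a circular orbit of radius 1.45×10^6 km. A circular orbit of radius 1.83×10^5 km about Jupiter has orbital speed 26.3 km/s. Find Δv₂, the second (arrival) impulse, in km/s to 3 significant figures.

From the circular-orbit relation v² = μ/r at r = 1.83×10^5 km: μ = v²r = (26.3)² × 1.83×10^5 = 1.26579×10^8 km³/s².
The Hohmann ellipse has a_t = (r₁ + r₂)/2 = 8.165×10^5 km.
Circular speed at r = 1.450×10^6 km: v_c = √(μ/r) = 9.343 km/s.
Vis-viva on the transfer ellipse at r = 1.450×10^6 km gives v_t = √[μ(2/r − 1/a_t)] = 4.423 km/s.
Δv₂ = |v_t − v_c| = |4.423 − 9.343| = 4.920 km/s.

Δv₂ = 4.92 km/s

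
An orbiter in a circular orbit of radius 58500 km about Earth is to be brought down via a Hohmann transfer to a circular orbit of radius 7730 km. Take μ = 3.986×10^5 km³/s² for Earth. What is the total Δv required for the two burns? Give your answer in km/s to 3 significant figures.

Δv = 3.71 km/s

The Hohmann ellipse has a_t = (r₁ + r₂)/2 = 33115 km.
Circular speed at r₁: v₁ = √(μ/r₁) = √(3.986×10^5/58500) = 2.61030 km/s.
On the transfer ellipse at r₁, vis-viva gives v_a = √[μ(2/r₁ − 1/a_t)] = 1.26115 km/s.
First burn Δv₁ = |v_a − v₁| = 1.34915 km/s.
Circular speed at r₂: v₂ = √(μ/r₂) = 7.18090 km/s.
Transfer-orbit speed at r₂: v_p = √[μ(2/r₂ − 1/a_t)] = 9.54431 km/s.
Second burn Δv₂ = |v₂ − v_p| = 2.36341 km/s.
Total Δv = Δv₁ + Δv₂ = 3.713 km/s.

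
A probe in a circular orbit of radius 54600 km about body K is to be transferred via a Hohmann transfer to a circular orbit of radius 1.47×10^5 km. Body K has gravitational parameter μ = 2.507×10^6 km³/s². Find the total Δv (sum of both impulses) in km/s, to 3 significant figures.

Δv = 2.50 km/s

The Hohmann ellipse has a_t = (r₁ + r₂)/2 = 1.008×10^5 km.
At r₁ the circular-orbit speed is v₁ = √(μ/r₁) = 6.776 km/s.
Transfer-orbit speed at r₁ (vis-viva equation): v_p = √[μ(2/r₁ − 1/a_t)] = 8.183 km/s.
First burn Δv₁ = |v_p − v₁| = 1.407 km/s.
Circular speed at r₂: v₂ = √(μ/r₂) = 4.1297 km/s.
Transfer-orbit speed at r₂: v_a = √[μ(2/r₂ − 1/a_t)] = 3.0394 km/s.
Second burn Δv₂ = |v₂ − v_a| = 1.090 km/s.
Total Δv = Δv₁ + Δv₂ = 2.497 km/s.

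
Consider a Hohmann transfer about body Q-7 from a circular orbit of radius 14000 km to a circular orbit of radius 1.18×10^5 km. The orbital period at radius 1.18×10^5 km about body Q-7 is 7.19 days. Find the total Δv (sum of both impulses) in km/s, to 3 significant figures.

From Kepler's third law T² = 4π²r³/μ at r = 1.18×10^5 km, T = 7.19 days = 7.19 × 86400 s = 6.21216×10^5 s: μ = 4π²r³/T² = 1.68082×10^5 km³/s².
Transfer-ellipse semi-major axis a_t = (r₁ + r₂)/2 = (14000 + 1.180×10^5)/2 = 66000 km.
At r₁ the circular-orbit speed is v₁ = √(μ/r₁) = 3.465 km/s.
Transfer-orbit speed at r₁ (vis-viva equation): v_p = √[μ(2/r₁ − 1/a_t)] = 4.633 km/s.
First burn Δv₁ = |v_p − v₁| = 1.168 km/s.
Circular speed at r₂: v₂ = √(μ/r₂) = 1.1935 km/s.
Transfer-orbit speed at r₂: v_a = √[μ(2/r₂ − 1/a_t)] = 0.54968 km/s.
Second burn Δv₂ = |v₂ − v_a| = 0.6438 km/s.
Δv = Δv₁ + Δv₂ = 1.168 + 0.6438 = 1.812 km/s.

Δv = 1.81 km/s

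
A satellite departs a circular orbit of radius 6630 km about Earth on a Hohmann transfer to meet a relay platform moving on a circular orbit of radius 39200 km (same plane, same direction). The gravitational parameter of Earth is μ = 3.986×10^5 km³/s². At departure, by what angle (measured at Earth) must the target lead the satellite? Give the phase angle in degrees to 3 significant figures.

φ = 99.6°

Transfer-ellipse semi-major axis a_t = (r₁ + r₂)/2 = (6630 + 39200)/2 = 22915 km.
Transfer time t = π√(a_t³/μ) = 17260 s.
Target angular speed ω₂ = √(μ/r₂³) = 8.135×10^-5 rad/s.
Angle swept by the target during transfer: ω₂·t = 1.4041 rad = 80.449°.
Arrival is 180° from departure on the ellipse, so φ = 180° − 80.449° = 99.6°.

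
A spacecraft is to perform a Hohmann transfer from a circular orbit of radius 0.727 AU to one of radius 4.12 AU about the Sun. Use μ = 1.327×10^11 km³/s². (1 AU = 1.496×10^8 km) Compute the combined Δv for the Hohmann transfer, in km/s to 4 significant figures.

Δv = 17.25 km/s

In km: r₁ = 0.727 × 1.496×10^8 = 1.087592×10^8 km; r₂ = 4.12 × 1.496×10^8 = 6.16352×10^8 km.
Transfer-ellipse semi-major axis a_t = (r₁ + r₂)/2 = (1.087592×10^8 + 6.16352×10^8)/2 = 3.625556×10^8 km.
At r₁ the circular-orbit speed is v₁ = √(μ/r₁) = 34.93 km/s.
Transfer-orbit speed at r₁ (vis-viva): v_p = √[μ(2/r₁ − 1/a_t)] = 45.54 km/s.
First burn Δv₁ = |v_p − v₁| = 10.61 km/s.
Circular speed at r₂: v₂ = √(μ/r₂) = 14.6731 km/s.
Transfer-orbit speed at r₂: v_a = √[μ(2/r₂ − 1/a_t)] = 8.03650 km/s.
Second burn Δv₂ = |v₂ − v_a| = 6.637 km/s.
Δv = Δv₁ + Δv₂ = 10.61 + 6.637 = 17.25 km/s.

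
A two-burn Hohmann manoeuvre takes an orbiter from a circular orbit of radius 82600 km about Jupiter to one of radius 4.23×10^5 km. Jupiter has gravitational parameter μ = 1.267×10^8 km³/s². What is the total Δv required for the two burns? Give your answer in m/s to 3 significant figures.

The Hohmann ellipse has a_t = (r₁ + r₂)/2 = 2.528×10^5 km.
Circular speed at r₁: v₁ = √(μ/r₁) = √(1.267×10^8/82600) = 39.165 km/s.
Transfer-orbit speed at r₁ (vis-viva): v_p = √[μ(2/r₁ − 1/a_t)] = 50.662 km/s.
First burn Δv₁ = |v_p − v₁| = 11.50 km/s.
Circular speed at r₂: v₂ = √(μ/r₂) = 17.307 km/s.
Transfer-orbit speed at r₂: v_a = √[μ(2/r₂ − 1/a_t)] = 9.8928 km/s.
Second burn Δv₂ = |v₂ − v_a| = 7.414 km/s.
Δv = Δv₁ + Δv₂ = 11.50 + 7.414 = 18.91 km/s.

Δv = 18900 m/s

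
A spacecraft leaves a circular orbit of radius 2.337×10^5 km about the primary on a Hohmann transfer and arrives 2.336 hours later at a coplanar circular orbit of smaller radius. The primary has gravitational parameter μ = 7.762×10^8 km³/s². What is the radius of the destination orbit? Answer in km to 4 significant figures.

Transfer time t = 2.336 hours = 8409.6 s, and t = π√(a_t³/μ).
So a_t = (μ t²/π²)^(1/3) = (7.762×10^8 × (8409.6)² / π²)^(1/3) = 1.7718×10^5 km.
Since a_t = (r₁ + r₂)/2, r₂ = 2a_t − r₁ = 2×1.7718×10^5 − 2.337×10^5 = 1.2066×10^5 km.

r₂ = 1.207×10^5 km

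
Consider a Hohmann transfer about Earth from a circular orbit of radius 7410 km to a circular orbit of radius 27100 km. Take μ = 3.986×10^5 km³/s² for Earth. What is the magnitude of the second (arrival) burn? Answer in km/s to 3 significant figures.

Δv₂ = 1.32 km/s

Transfer-ellipse semi-major axis a_t = (r₁ + r₂)/2 = (7410 + 27100)/2 = 17255 km.
Circular speed at r = 27100 km: v_c = √(μ/r) = 3.835 km/s.
Transfer-orbit speed at the same r (vis-viva, a = a_t): v_t = √[μ(2/r − 1/a_t)] = 2.513 km/s.
Δv₂ = |v_t − v_c| = |2.513 − 3.835| = 1.322 km/s.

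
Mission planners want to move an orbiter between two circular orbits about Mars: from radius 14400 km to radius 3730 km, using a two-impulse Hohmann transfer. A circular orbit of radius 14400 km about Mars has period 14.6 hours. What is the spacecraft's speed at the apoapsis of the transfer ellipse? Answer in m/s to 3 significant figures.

v = 1100 m/s

From Kepler's third law T² = 4π²r³/μ at r = 14400 km, T = 14.6 hours = 14.6 × 3600 s = 52560 s: μ = 4π²r³/T² = 42671.4 km³/s².
Transfer-ellipse semi-major axis a_t = (r₁ + r₂)/2 = (14400 + 3730)/2 = 9065 km.
The apoapsis of the transfer ellipse is at r = 14400 km.
Vis-viva: v = √[μ(2/r − 1/a_t)] = √[42671.4 × (2/14400 − 1/9065)] = 1.104 km/s.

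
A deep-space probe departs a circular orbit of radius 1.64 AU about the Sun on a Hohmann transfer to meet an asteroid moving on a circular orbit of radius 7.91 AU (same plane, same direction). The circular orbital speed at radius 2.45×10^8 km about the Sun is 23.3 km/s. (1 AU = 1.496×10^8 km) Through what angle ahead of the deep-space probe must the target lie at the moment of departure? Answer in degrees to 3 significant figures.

φ = 95.6°

From the circular-orbit relation v² = μ/r at r = 2.45×10^8 km: μ = v²r = (23.3)² × 2.45×10^8 = 1.33008×10^11 km³/s².
In km: r₁ = 1.64 × 1.496×10^8 = 2.45344×10^8 km; r₂ = 7.91 × 1.496×10^8 = 1.183336×10^9 km.
Semi-major axis of the transfer orbit: a_t = (2.45344×10^8 + 1.183336×10^9)/2 = 7.1434×10^8 km.
Transfer time t = π√(a_t³/μ) = 1.64463×10^8 s.
Target angular speed ω₂ = √(μ/r₂³) = 8.95936×10^-9 rad/s.
Angle swept by the target during transfer: ω₂·t = 1.47348 rad = 84.42°.
Arrival is 180° from departure on the ellipse, so φ = 180° − 84.42° = 95.6°.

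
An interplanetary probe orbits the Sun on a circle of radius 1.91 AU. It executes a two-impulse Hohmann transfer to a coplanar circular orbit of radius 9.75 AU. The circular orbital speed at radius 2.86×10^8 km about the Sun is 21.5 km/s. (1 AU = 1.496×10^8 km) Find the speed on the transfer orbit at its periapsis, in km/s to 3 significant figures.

v = 27.8 km/s

From the circular-orbit relation v² = μ/r at r = 2.86×10^8 km: μ = v²r = (21.5)² × 2.86×10^8 = 1.32204×10^11 km³/s².
In km: r₁ = 1.91 × 1.496×10^8 = 2.85736×10^8 km; r₂ = 9.75 × 1.496×10^8 = 1.4586×10^9 km.
Semi-major axis of the transfer orbit: a_t = (2.85736×10^8 + 1.4586×10^9)/2 = 8.72168×10^8 km.
At periapsis, r = 2.85736×10^8 km.
Applying v² = μ(2/r − 1/a_t): v = 27.82 km/s.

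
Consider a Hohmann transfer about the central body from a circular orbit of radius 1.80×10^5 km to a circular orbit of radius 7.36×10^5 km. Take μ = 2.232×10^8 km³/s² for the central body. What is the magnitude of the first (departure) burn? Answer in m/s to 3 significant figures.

Semi-major axis of the transfer orbit: a_t = (1.800×10^5 + 7.360×10^5)/2 = 4.580×10^5 km.
Circular speed at r = 1.800×10^5 km: v_c = √(μ/r) = 35.2136 km/s.
Vis-viva on the transfer ellipse at r = 1.800×10^5 km gives v_t = √[μ(2/r − 1/a_t)] = 44.6393 km/s.
Δv₁ = |v_t − v_c| = |44.6393 − 35.2136| = 9.426 km/s.

Δv₁ = 9430 m/s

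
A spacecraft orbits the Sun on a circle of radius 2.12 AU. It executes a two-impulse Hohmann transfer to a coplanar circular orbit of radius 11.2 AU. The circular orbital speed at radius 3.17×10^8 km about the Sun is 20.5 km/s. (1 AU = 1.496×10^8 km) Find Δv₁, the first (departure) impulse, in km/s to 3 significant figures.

From the circular-orbit relation v² = μ/r at r = 3.17×10^8 km: μ = v²r = (20.5)² × 3.17×10^8 = 1.33219×10^11 km³/s².
In km: r₁ = 2.12 × 1.496×10^8 = 3.17152×10^8 km; r₂ = 11.2 × 1.496×10^8 = 1.67552×10^9 km.
Semi-major axis of the transfer orbit: a_t = (3.17152×10^8 + 1.67552×10^9)/2 = 9.96336×10^8 km.
On the circular orbit at r = 3.17152×10^8 km, v_c = √(μ/r) = 20.495 km/s.
Transfer-orbit speed at the same r (vis-viva, a = a_t): v_t = √[μ(2/r − 1/a_t)] = 26.578 km/s.
Δv₁ = |v_t − v_c| = |26.578 − 20.495| = 6.083 km/s.

Δv₁ = 6.08 km/s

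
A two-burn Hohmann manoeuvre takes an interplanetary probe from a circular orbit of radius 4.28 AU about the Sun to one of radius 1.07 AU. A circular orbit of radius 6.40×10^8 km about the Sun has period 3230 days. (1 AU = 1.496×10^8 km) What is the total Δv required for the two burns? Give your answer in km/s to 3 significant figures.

Δv = 12.9 km/s

From Kepler's third law T² = 4π²r³/μ at r = 6.40×10^8 km, T = 3230 days = 3230 × 86400 s = 2.79072×10^8 s: μ = 4π²r³/T² = 1.32882×10^11 km³/s².
In km: r₁ = 4.28 × 1.496×10^8 = 6.40288×10^8 km; r₂ = 1.07 × 1.496×10^8 = 1.60072×10^8 km.
Transfer-ellipse semi-major axis a_t = (r₁ + r₂)/2 = (6.40288×10^8 + 1.60072×10^8)/2 = 4.0018×10^8 km.
Circular speed at r₁: v₁ = √(μ/r₁) = √(1.32882×10^11/6.40288×10^8) = 14.406 km/s.
On the transfer ellipse at r₁, vis-viva gives v_a = √[μ(2/r₁ − 1/a_t)] = 9.1112 km/s.
First burn Δv₁ = |v_a − v₁| = 5.295 km/s.
At r₂, v₂ = √(μ/r₂) = 28.812 km/s.
Transfer-orbit speed at r₂: v_p = √[μ(2/r₂ − 1/a_t)] = 36.445 km/s.
Second burn Δv₂ = |v₂ − v_p| = 7.633 km/s.
Δv = Δv₁ + Δv₂ = 5.295 + 7.633 = 12.93 km/s.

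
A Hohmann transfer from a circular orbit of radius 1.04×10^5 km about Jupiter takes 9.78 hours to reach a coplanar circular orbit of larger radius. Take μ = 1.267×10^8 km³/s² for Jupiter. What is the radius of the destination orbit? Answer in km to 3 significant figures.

r₂ = 3.99×10^5 km

Transfer time t = 9.78 hours = 35208 s, and t = π√(a_t³/μ).
So a_t = (μ t²/π²)^(1/3) = (1.267×10^8 × (35208)² / π²)^(1/3) = 2.5153×10^5 km.
Since a_t = (r₁ + r₂)/2, r₂ = 2a_t − r₁ = 2×2.5153×10^5 − 1.040×10^5 = 3.9906×10^5 km.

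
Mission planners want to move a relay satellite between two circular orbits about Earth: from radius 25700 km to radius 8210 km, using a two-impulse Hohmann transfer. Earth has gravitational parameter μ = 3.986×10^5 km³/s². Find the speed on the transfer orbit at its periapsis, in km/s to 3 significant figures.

v = 8.58 km/s

Semi-major axis of the transfer orbit: a_t = (25700 + 8210)/2 = 16955 km.
The periapsis of the transfer ellipse is at r = 8210 km.
From the vis-viva equation, v = √[μ(2/r − 1/a_t)] = 8.579 km/s.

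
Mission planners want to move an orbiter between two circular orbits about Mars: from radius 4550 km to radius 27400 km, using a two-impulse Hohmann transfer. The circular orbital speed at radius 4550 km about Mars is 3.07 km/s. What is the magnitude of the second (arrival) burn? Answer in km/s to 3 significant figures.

Δv₂ = 0.583 km/s

From the circular-orbit relation v² = μ/r at r = 4550 km: μ = v²r = (3.07)² × 4550 = 42883.3 km³/s².
Transfer-ellipse semi-major axis a_t = (r₁ + r₂)/2 = (4550 + 27400)/2 = 15975 km.
Circular speed at r = 27400 km: v_c = √(μ/r) = 1.25103 km/s.
Vis-viva on the transfer ellipse at r = 27400 km gives v_t = √[μ(2/r − 1/a_t)] = 0.667658 km/s.
Δv₂ = |v_t − v_c| = |0.667658 − 1.25103| = 0.5834 km/s.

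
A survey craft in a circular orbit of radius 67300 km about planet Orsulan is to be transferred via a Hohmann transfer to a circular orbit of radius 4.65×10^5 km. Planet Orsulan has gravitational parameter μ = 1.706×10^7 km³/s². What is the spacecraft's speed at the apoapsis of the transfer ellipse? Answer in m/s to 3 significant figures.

v = 3050 m/s

Semi-major axis of the transfer orbit: a_t = (67300 + 4.650×10^5)/2 = 2.6615×10^5 km.
At apoapsis, r = 4.650×10^5 km.
From the vis-viva equation, v = √[μ(2/r − 1/a_t)] = 3.046 km/s.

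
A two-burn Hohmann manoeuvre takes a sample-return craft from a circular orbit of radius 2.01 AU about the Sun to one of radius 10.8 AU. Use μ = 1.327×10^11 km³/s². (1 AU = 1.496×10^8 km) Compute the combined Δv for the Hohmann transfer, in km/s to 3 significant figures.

In km: r₁ = 2.01 × 1.496×10^8 = 3.00696×10^8 km; r₂ = 10.8 × 1.496×10^8 = 1.61568×10^9 km.
Semi-major axis of the transfer orbit: a_t = (3.00696×10^8 + 1.61568×10^9)/2 = 9.58188×10^8 km.
Circular speed at r₁: v₁ = √(μ/r₁) = √(1.327×10^11/3.00696×10^8) = 21.0074 km/s.
On the transfer ellipse at r₁, vis-viva equation gives v_p = √[μ(2/r₁ − 1/a_t)] = 27.2787 km/s.
First burn Δv₁ = |v_p − v₁| = 6.271 km/s.
At r₂, v₂ = √(μ/r₂) = 9.063 km/s.
Transfer-orbit speed at r₂: v_a = √[μ(2/r₂ − 1/a_t)] = 5.077 km/s.
Second burn Δv₂ = |v₂ − v_a| = 3.986 km/s.
Total Δv = Δv₁ + Δv₂ = 10.26 km/s.

Δv = 10.3 km/s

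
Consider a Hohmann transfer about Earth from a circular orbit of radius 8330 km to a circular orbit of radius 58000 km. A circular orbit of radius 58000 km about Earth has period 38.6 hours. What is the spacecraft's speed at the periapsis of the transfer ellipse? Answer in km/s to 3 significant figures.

From Kepler's third law T² = 4π²r³/μ at r = 58000 km, T = 38.6 hours = 38.6 × 3600 s = 1.3896×10^5 s: μ = 4π²r³/T² = 3.98900×10^5 km³/s².
Transfer-ellipse semi-major axis a_t = (r₁ + r₂)/2 = (8330 + 58000)/2 = 33165 km.
The periapsis of the transfer ellipse is at r = 8330 km.
Vis-viva: v = √[μ(2/r − 1/a_t)] = √[3.98900×10^5 × (2/8330 − 1/33165)] = 9.151 km/s.

v = 9.15 km/s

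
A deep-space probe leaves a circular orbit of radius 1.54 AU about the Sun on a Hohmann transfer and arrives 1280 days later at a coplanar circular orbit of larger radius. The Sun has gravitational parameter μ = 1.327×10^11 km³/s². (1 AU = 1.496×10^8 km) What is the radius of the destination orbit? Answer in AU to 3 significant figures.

r₂ = 5.78 AU

In km: r₁ = 1.54 × 1.496×10^8 = 2.30384×10^8 km.
Transfer time t = 1280 days = 1.10592×10^8 s, and t = π√(a_t³/μ).
So a_t = (μ t²/π²)^(1/3) = (1.327×10^11 × (1.10592×10^8)² / π²)^(1/3) = 5.4786×10^8 km.
Since a_t = (r₁ + r₂)/2, r₂ = 2a_t − r₁ = 2×5.4786×10^8 − 2.30384×10^8 = 8.65336×10^8 km.
In AU: r₂ = 8.65336×10^8 / 1.496×10^8 = 5.78 AU.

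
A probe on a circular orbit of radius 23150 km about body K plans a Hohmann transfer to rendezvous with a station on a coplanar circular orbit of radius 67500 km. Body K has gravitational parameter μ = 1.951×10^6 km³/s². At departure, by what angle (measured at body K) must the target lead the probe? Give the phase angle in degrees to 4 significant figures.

Semi-major axis of the transfer orbit: a_t = (23150 + 67500)/2 = 45325 km.
The half-period of the transfer ellipse is t = π√(a_t³/μ) = 21703 s.
The target's mean motion on its circular orbit is ω₂ = √(μ/r₂³) = 7.9648×10^-5 rad/s.
Angle swept by the target during transfer: ω₂·t = 1.7286 rad = 99.04°.
The probe traverses 180° on the transfer ellipse, so the target must lead by 180° − 99.04° = 80.96°.

φ = 80.96°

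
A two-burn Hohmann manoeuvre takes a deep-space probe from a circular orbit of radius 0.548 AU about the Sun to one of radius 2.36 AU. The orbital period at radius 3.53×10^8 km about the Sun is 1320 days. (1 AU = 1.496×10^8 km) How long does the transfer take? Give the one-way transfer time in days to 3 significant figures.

t = 319 days

From Kepler's third law T² = 4π²r³/μ at r = 3.53×10^8 km, T = 1320 days = 1320 × 86400 s = 1.14048×10^8 s: μ = 4π²r³/T² = 1.33508×10^11 km³/s².
In km: r₁ = 0.548 × 1.496×10^8 = 8.19808×10^7 km; r₂ = 2.36 × 1.496×10^8 = 3.53056×10^8 km.
The Hohmann ellipse has a_t = (r₁ + r₂)/2 = 2.175184×10^8 km.
Half the transfer-orbit period gives t = π√(a_t³/μ) = 2.758×10^7 s.
Converting: 2.758×10^7 s ÷ 86400 s/day = 319 days.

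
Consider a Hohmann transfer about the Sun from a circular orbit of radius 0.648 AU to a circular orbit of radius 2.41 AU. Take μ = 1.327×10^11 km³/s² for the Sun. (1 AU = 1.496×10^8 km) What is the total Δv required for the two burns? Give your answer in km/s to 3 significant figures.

Δv = 16.1 km/s

In km: r₁ = 0.648 × 1.496×10^8 = 9.69408×10^7 km; r₂ = 2.41 × 1.496×10^8 = 3.60536×10^8 km.
Semi-major axis of the transfer orbit: a_t = (9.69408×10^7 + 3.60536×10^8)/2 = 2.287384×10^8 km.
Circular speed at r₁: v₁ = √(μ/r₁) = √(1.327×10^11/9.69408×10^7) = 36.998 km/s.
Transfer-orbit speed at r₁ (vis-viva): v_p = √[μ(2/r₁ − 1/a_t)] = 46.450 km/s.
First burn Δv₁ = |v_p − v₁| = 9.452 km/s.
At r₂, v₂ = √(μ/r₂) = 19.18497 km/s.
Transfer-orbit speed at r₂: v_a = √[μ(2/r₂ − 1/a_t)] = 12.48950 km/s.
Second burn Δv₂ = |v₂ − v_a| = 6.695 km/s.
Total Δv = Δv₁ + Δv₂ = 16.15 km/s.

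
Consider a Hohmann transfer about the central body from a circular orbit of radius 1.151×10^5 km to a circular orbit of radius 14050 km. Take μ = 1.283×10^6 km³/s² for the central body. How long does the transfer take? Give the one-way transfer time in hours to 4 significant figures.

Semi-major axis of the transfer orbit: a_t = (1.151×10^5 + 14050)/2 = 64575 km.
By Kepler's third law the transfer-orbit period is T = 2π√(a_t³/μ), so t = T/2 = 45510 s.
Converting: 45510 s ÷ 3600 s/hour = 12.64 hours.

t = 12.64 hours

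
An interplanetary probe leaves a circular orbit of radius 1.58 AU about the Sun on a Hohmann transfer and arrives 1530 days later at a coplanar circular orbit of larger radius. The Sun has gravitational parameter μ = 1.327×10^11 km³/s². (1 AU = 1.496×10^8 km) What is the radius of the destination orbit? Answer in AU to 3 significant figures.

r₂ = 6.67 AU

In km: r₁ = 1.58 × 1.496×10^8 = 2.36368×10^8 km.
Transfer time t = 1530 days = 1.32192×10^8 s, and t = π√(a_t³/μ).
So a_t = (μ t²/π²)^(1/3) = (1.327×10^11 × (1.32192×10^8)² / π²)^(1/3) = 6.1706×10^8 km.
Since a_t = (r₁ + r₂)/2, r₂ = 2a_t − r₁ = 2×6.1706×10^8 − 2.36368×10^8 = 9.97752×10^8 km.
In AU: r₂ = 9.97752×10^8 / 1.496×10^8 = 6.67 AU.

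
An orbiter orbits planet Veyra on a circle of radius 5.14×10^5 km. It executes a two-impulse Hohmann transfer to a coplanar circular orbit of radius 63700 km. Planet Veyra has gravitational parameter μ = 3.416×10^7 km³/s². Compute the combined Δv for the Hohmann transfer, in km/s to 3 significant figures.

Transfer-ellipse semi-major axis a_t = (r₁ + r₂)/2 = (5.140×10^5 + 63700)/2 = 2.8885×10^5 km.
Circular speed at r₁: v₁ = √(μ/r₁) = √(3.416×10^7/5.140×10^5) = 8.152 km/s.
On the transfer ellipse at r₁, v² = μ(2/r − 1/a) gives v_a = √[μ(2/r₁ − 1/a_t)] = 3.828 km/s.
First burn Δv₁ = |v_a − v₁| = 4.324 km/s.
Circular speed at r₂: v₂ = √(μ/r₂) = 23.157 km/s.
Transfer-orbit speed at r₂: v_p = √[μ(2/r₂ − 1/a_t)] = 30.891 km/s.
Second burn Δv₂ = |v₂ − v_p| = 7.734 km/s.
Total Δv = Δv₁ + Δv₂ = 12.06 km/s.

Δv = 12.1 km/s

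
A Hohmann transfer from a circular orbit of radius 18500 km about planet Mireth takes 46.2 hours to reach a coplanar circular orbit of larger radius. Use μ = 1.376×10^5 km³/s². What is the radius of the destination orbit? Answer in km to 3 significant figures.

r₂ = 1.27×10^5 km

Transfer time t = 46.2 hours = 1.6632×10^5 s, and t = π√(a_t³/μ).
So a_t = (μ t²/π²)^(1/3) = (1.376×10^5 × (1.6632×10^5)² / π²)^(1/3) = 72790 km.
Since a_t = (r₁ + r₂)/2, r₂ = 2a_t − r₁ = 2×72790 − 18500 = 1.2708×10^5 km.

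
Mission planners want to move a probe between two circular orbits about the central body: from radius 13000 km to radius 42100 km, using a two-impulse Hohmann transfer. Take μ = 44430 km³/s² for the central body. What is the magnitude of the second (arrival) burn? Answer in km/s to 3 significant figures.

Semi-major axis of the transfer orbit: a_t = (13000 + 42100)/2 = 27550 km.
On the circular orbit at r = 42100 km, v_c = √(μ/r) = 1.0273 km/s.
Transfer-orbit speed at the same r (vis-viva, a = a_t): v_t = √[μ(2/r − 1/a_t)] = 0.70568 km/s.
Δv₂ = |v_t − v_c| = |0.70568 − 1.0273| = 0.3216 km/s.

Δv₂ = 0.322 km/s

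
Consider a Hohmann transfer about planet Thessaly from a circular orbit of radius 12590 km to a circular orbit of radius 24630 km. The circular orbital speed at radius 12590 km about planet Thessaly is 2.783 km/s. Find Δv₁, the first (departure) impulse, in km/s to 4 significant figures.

Δv₁ = 0.4186 km/s

From the circular-orbit relation v² = μ/r at r = 12590 km: μ = v²r = (2.783)² × 12590 = 97510.7 km³/s².
Transfer-ellipse semi-major axis a_t = (r₁ + r₂)/2 = (12590 + 24630)/2 = 18610 km.
On the circular orbit at r = 12590 km, v_c = √(μ/r) = 2.7830 km/s.
Vis-viva on the transfer ellipse at r = 12590 km gives v_t = √[μ(2/r − 1/a_t)] = 3.2016 km/s.
Δv₁ = |v_t − v_c| = |3.2016 − 2.7830| = 0.4186 km/s.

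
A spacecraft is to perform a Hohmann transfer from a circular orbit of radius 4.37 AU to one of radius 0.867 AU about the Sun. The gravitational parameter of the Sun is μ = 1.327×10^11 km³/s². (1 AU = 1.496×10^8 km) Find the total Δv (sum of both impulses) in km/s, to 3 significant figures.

Δv = 15.4 km/s

In km: r₁ = 4.37 × 1.496×10^8 = 6.53752×10^8 km; r₂ = 0.867 × 1.496×10^8 = 1.297032×10^8 km.
Transfer-ellipse semi-major axis a_t = (r₁ + r₂)/2 = (6.53752×10^8 + 1.297032×10^8)/2 = 3.917276×10^8 km.
At r₁ the circular-orbit speed is v₁ = √(μ/r₁) = 14.247 km/s.
On the transfer ellipse at r₁, vis-viva equation gives v_a = √[μ(2/r₁ − 1/a_t)] = 8.1981 km/s.
First burn Δv₁ = |v_a − v₁| = 6.049 km/s.
At r₂, v₂ = √(μ/r₂) = 31.986 km/s.
Transfer-orbit speed at r₂: v_p = √[μ(2/r₂ − 1/a_t)] = 41.321 km/s.
Second burn Δv₂ = |v₂ − v_p| = 9.335 km/s.
Total Δv = Δv₁ + Δv₂ = 15.38 km/s.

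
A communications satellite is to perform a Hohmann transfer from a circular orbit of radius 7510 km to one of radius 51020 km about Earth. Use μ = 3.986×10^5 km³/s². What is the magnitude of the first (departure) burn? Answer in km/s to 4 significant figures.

Δv₁ = 2.334 km/s

The Hohmann ellipse has a_t = (r₁ + r₂)/2 = 29265 km.
On the circular orbit at r = 7510 km, v_c = √(μ/r) = 7.285 km/s.
Vis-viva on the transfer ellipse at r = 7510 km gives v_t = √[μ(2/r − 1/a_t)] = 9.619 km/s.
Δv₁ = |v_t − v_c| = |9.619 − 7.285| = 2.334 km/s.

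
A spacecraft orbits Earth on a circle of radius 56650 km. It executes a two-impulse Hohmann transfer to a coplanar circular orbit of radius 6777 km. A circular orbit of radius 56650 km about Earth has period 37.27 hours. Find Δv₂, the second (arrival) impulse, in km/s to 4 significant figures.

Δv₂ = 2.581 km/s

From Kepler's third law T² = 4π²r³/μ at r = 56650 km, T = 37.27 hours = 37.27 × 3600 s = 1.34172×10^5 s: μ = 4π²r³/T² = 3.98690×10^5 km³/s².
Transfer-ellipse semi-major axis a_t = (r₁ + r₂)/2 = (56650 + 6777)/2 = 31713.5 km.
On the circular orbit at r = 6777 km, v_c = √(μ/r) = 7.6701 km/s.
Transfer-orbit speed at the same r (vis-viva, a = a_t): v_t = √[μ(2/r − 1/a_t)] = 10.251 km/s.
Δv₂ = |v_t − v_c| = |10.251 − 7.6701| = 2.581 km/s.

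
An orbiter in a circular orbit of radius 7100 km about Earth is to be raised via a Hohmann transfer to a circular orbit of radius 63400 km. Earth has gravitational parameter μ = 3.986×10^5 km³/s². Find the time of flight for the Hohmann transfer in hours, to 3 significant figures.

t = 9.15 hours

The Hohmann ellipse has a_t = (r₁ + r₂)/2 = 35250 km.
Transfer time t = π√(a_t³/μ) = π√((35250)³ / 3.986×10^5) = 32930 s.
Converting: 32930 s ÷ 3600 s/hour = 9.15 hours.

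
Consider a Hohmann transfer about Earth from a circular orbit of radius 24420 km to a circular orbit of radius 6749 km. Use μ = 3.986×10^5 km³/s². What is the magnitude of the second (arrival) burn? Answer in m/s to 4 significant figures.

Δv₂ = 1935 m/s

Transfer-ellipse semi-major axis a_t = (r₁ + r₂)/2 = (24420 + 6749)/2 = 15584.5 km.
Circular speed at r = 6749 km: v_c = √(μ/r) = 7.685 km/s.
Transfer-orbit speed at the same r (vis-viva, a = a_t): v_t = √[μ(2/r − 1/a_t)] = 9.620 km/s.
Δv₂ = |v_t − v_c| = |9.620 − 7.685| = 1.935 km/s.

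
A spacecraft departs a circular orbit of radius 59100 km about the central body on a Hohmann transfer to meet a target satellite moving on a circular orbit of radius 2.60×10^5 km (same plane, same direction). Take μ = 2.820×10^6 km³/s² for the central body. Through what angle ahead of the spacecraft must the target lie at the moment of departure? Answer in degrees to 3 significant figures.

φ = 93.5°

The Hohmann ellipse has a_t = (r₁ + r₂)/2 = 1.5955×10^5 km.
The half-period of the transfer ellipse is t = π√(a_t³/μ) = 1.19226×10^5 s.
The target's mean motion on its circular orbit is ω₂ = √(μ/r₂³) = 1.26667×10^-5 rad/s.
Angle swept by the target during transfer: ω₂·t = 1.5102 rad = 86.53°.
The spacecraft traverses 180° on the transfer ellipse, so the target must lead by 180° − 86.53° = 93.5°.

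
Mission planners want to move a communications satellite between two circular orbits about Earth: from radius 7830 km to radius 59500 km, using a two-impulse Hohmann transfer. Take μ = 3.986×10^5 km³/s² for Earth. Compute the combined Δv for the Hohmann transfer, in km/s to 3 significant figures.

Δv = 3.69 km/s

The Hohmann ellipse has a_t = (r₁ + r₂)/2 = 33665 km.
Circular speed at r₁: v₁ = √(μ/r₁) = √(3.986×10^5/7830) = 7.13490 km/s.
On the transfer ellipse at r₁, vis-viva equation gives v_p = √[μ(2/r₁ − 1/a_t)] = 9.48543 km/s.
First burn Δv₁ = |v_p − v₁| = 2.351 km/s.
At r₂, v₂ = √(μ/r₂) = 2.588 km/s.
Transfer-orbit speed at r₂: v_a = √[μ(2/r₂ − 1/a_t)] = 1.248 km/s.
Second burn Δv₂ = |v₂ − v_a| = 1.340 km/s.
Total Δv = Δv₁ + Δv₂ = 3.691 km/s.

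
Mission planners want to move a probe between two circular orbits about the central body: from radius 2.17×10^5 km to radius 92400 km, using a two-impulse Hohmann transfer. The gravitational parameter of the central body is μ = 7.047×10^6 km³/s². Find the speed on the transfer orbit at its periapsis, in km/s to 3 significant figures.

Transfer-ellipse semi-major axis a_t = (r₁ + r₂)/2 = (2.170×10^5 + 92400)/2 = 1.547×10^5 km.
The periapsis of the transfer ellipse is at r = 92400 km.
Vis-viva: v = √[μ(2/r − 1/a_t)] = √[7.047×10^6 × (2/92400 − 1/1.547×10^5)] = 10.34 km/s.

v = 10.3 km/s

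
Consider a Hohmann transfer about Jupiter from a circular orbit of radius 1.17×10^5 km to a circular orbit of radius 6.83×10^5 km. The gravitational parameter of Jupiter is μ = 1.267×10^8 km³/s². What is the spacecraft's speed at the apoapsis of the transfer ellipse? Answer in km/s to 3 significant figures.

The Hohmann ellipse has a_t = (r₁ + r₂)/2 = 4.000×10^5 km.
The apoapsis of the transfer ellipse is at r = 6.830×10^5 km.
Applying v² = μ(2/r − 1/a_t): v = 7.366 km/s.

v = 7.37 km/s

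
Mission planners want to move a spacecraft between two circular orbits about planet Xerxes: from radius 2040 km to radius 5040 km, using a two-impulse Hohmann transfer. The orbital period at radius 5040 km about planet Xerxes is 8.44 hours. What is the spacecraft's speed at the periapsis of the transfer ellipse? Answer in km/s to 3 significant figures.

From Kepler's third law T² = 4π²r³/μ at r = 5040 km, T = 8.44 hours = 8.44 × 3600 s = 30384 s: μ = 4π²r³/T² = 5474.71 km³/s².
The Hohmann ellipse has a_t = (r₁ + r₂)/2 = 3540 km.
At periapsis, r = 2040 km.
Vis-viva: v = √[μ(2/r − 1/a_t)] = √[5474.71 × (2/2040 − 1/3540)] = 1.955 km/s.

v = 1.95 km/s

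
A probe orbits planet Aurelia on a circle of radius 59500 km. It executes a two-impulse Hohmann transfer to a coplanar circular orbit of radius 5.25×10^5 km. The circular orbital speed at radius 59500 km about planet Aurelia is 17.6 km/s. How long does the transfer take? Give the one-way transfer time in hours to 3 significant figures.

From the circular-orbit relation v² = μ/r at r = 59500 km: μ = v²r = (17.6)² × 59500 = 1.84307×10^7 km³/s².
Semi-major axis of the transfer orbit: a_t = (59500 + 5.250×10^5)/2 = 2.9225×10^5 km.
Transfer time t = π√(a_t³/μ) = π√((2.9225×10^5)³ / 1.84307×10^7) = 1.156×10^5 s.
Converting: 1.156×10^5 s ÷ 3600 s/hour = 32.1 hours.

t = 32.1 hours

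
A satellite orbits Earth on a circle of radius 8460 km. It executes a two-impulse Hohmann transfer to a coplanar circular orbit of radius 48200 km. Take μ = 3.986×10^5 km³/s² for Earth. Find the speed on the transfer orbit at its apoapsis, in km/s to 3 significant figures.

Transfer-ellipse semi-major axis a_t = (r₁ + r₂)/2 = (8460 + 48200)/2 = 28330 km.
The apoapsis of the transfer ellipse is at r = 48200 km.
From the vis-viva equation, v = √[μ(2/r − 1/a_t)] = 1.571 km/s.

v = 1.57 km/s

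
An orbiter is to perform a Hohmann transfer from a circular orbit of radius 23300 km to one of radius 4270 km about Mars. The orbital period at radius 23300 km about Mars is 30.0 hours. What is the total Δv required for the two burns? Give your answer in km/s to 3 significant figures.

Δv = 1.55 km/s

From Kepler's third law T² = 4π²r³/μ at r = 23300 km, T = 30.0 hours = 30.0 × 3600 s = 1.080×10^5 s: μ = 4π²r³/T² = 42813.4 km³/s².
Semi-major axis of the transfer orbit: a_t = (23300 + 4270)/2 = 13785 km.
At r₁ the circular-orbit speed is v₁ = √(μ/r₁) = 1.3555 km/s.
On the transfer ellipse at r₁, vis-viva gives v_a = √[μ(2/r₁ − 1/a_t)] = 0.75444 km/s.
First burn Δv₁ = |v_a − v₁| = 0.6011 km/s.
Circular speed at r₂: v₂ = √(μ/r₂) = 3.1665 km/s.
Transfer-orbit speed at r₂: v_p = √[μ(2/r₂ − 1/a_t)] = 4.1167 km/s.
Second burn Δv₂ = |v₂ − v_p| = 0.9502 km/s.
Δv = Δv₁ + Δv₂ = 0.6011 + 0.9502 = 1.551 km/s.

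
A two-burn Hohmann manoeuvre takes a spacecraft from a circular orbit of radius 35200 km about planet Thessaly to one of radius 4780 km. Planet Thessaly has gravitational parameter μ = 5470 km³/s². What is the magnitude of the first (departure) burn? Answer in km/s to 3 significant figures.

Transfer-ellipse semi-major axis a_t = (r₁ + r₂)/2 = (35200 + 4780)/2 = 19990 km.
Circular speed at r = 35200 km: v_c = √(μ/r) = 0.3942 km/s.
Vis-viva on the transfer ellipse at r = 35200 km gives v_t = √[μ(2/r − 1/a_t)] = 0.1928 km/s.
Δv₁ = |v_t − v_c| = |0.1928 − 0.3942| = 0.2014 km/s.

Δv₁ = 0.201 km/s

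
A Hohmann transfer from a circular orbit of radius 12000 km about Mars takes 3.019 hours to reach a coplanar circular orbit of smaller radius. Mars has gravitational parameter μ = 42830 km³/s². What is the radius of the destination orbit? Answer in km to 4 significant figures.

Transfer time t = 3.019 hours = 10868.4 s, and t = π√(a_t³/μ).
So a_t = (μ t²/π²)^(1/3) = (42830 × (10868.4)² / π²)^(1/3) = 8003.1 km.
Since a_t = (r₁ + r₂)/2, r₂ = 2a_t − r₁ = 2×8003.1 − 12000 = 4006.2 km.

r₂ = 4006 km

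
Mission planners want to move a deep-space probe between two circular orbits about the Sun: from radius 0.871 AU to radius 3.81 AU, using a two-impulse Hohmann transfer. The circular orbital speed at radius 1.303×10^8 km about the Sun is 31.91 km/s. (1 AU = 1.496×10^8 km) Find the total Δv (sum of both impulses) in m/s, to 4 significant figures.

From the circular-orbit relation v² = μ/r at r = 1.303×10^8 km: μ = v²r = (31.91)² × 1.303×10^8 = 1.32678×10^11 km³/s².
In km: r₁ = 0.871 × 1.496×10^8 = 1.303016×10^8 km; r₂ = 3.81 × 1.496×10^8 = 5.69976×10^8 km.
Semi-major axis of the transfer orbit: a_t = (1.303016×10^8 + 5.69976×10^8)/2 = 3.501388×10^8 km.
At r₁ the circular-orbit speed is v₁ = √(μ/r₁) = 31.910 km/s.
On the transfer ellipse at r₁, v² = μ(2/r − 1/a) gives v_p = √[μ(2/r₁ − 1/a_t)] = 40.713 km/s.
First burn Δv₁ = |v_p − v₁| = 8.803 km/s.
At r₂, v₂ = √(μ/r₂) = 15.257 km/s.
Transfer-orbit speed at r₂: v_a = √[μ(2/r₂ − 1/a_t)] = 9.3073 km/s.
Second burn Δv₂ = |v₂ − v_a| = 5.950 km/s.
Total Δv = Δv₁ + Δv₂ = 14.75 km/s.

Δv = 14750 m/s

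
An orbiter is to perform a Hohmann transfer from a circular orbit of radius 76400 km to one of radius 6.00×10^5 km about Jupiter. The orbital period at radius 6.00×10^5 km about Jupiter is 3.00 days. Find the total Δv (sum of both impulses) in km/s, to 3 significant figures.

From Kepler's third law T² = 4π²r³/μ at r = 6.00×10^5 km, T = 3.00 days = 3.00 × 86400 s = 2.592×10^5 s: μ = 4π²r³/T² = 1.26924×10^8 km³/s².
Semi-major axis of the transfer orbit: a_t = (76400 + 6.000×10^5)/2 = 3.382×10^5 km.
Circular speed at r₁: v₁ = √(μ/r₁) = √(1.26924×10^8/76400) = 40.76 km/s.
On the transfer ellipse at r₁, vis-viva equation gives v_p = √[μ(2/r₁ − 1/a_t)] = 54.29 km/s.
First burn Δv₁ = |v_p − v₁| = 13.53 km/s.
Circular speed at r₂: v₂ = √(μ/r₂) = 14.5444 km/s.
Transfer-orbit speed at r₂: v_a = √[μ(2/r₂ − 1/a_t)] = 6.91283 km/s.
Second burn Δv₂ = |v₂ − v_a| = 7.632 km/s.
Total Δv = Δv₁ + Δv₂ = 21.16 km/s.

Δv = 21.2 km/s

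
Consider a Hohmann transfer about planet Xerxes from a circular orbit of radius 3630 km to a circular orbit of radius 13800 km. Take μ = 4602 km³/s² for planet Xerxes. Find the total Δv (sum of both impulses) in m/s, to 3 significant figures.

The Hohmann ellipse has a_t = (r₁ + r₂)/2 = 8715 km.
At r₁ the circular-orbit speed is v₁ = √(μ/r₁) = 1.1260 km/s.
Transfer-orbit speed at r₁ (v² = μ(2/r − 1/a)): v_p = √[μ(2/r₁ − 1/a_t)] = 1.4169 km/s.
First burn Δv₁ = |v_p − v₁| = 0.2909 km/s.
At r₂, v₂ = √(μ/r₂) = 0.5775 km/s.
Transfer-orbit speed at r₂: v_a = √[μ(2/r₂ − 1/a_t)] = 0.3727 km/s.
Second burn Δv₂ = |v₂ − v_a| = 0.2048 km/s.
Total Δv = Δv₁ + Δv₂ = 0.4957 km/s.

Δv = 496 m/s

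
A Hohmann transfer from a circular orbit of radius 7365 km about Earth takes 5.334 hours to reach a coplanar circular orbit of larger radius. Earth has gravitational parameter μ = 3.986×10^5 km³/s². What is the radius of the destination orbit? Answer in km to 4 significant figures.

r₂ = 41840 km

Transfer time t = 5.334 hours = 19202.4 s, and t = π√(a_t³/μ).
So a_t = (μ t²/π²)^(1/3) = (3.986×10^5 × (19202.4)² / π²)^(1/3) = 24603 km.
Since a_t = (r₁ + r₂)/2, r₂ = 2a_t − r₁ = 2×24603 − 7365 = 41841 km.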